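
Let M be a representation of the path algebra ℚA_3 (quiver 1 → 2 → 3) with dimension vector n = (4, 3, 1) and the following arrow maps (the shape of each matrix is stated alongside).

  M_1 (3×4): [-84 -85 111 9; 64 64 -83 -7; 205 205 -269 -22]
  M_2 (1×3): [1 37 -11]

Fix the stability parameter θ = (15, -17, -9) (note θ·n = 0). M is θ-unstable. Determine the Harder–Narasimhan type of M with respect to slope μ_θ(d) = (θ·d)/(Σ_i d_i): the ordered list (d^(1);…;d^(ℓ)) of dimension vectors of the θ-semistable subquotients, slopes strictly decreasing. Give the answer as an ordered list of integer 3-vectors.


Interval decomposition of M: I[1,1], I[1,2]^2, I[1,3].
HN type (ℓ=3): μ^(1)=15; μ^(2)=-1; μ^(3)=-11/3

((1, 0, 0); (2, 2, 0); (1, 1, 1))


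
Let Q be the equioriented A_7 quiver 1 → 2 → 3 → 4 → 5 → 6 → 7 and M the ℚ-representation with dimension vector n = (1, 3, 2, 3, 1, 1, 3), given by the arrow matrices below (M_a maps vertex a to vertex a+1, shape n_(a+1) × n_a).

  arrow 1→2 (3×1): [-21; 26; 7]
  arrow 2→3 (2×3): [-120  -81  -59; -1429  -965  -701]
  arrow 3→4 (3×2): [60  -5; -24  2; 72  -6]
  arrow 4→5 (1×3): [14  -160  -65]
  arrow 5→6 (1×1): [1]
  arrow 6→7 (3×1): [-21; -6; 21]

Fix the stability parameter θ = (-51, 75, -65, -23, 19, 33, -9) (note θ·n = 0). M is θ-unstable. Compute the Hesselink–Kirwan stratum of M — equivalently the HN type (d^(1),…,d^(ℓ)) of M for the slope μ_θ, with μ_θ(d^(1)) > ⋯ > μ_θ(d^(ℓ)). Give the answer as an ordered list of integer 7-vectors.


Via rank(M_{q-1}∘⋯∘M_p): M ≅ I[1,3], I[2,2], I[2,4], I[4,4], I[4,7], I[7,7]^2.
μ_θ-semistable layers: μ^(1)=75; μ^(2)=43/3; μ^(3)=5; μ^(4)=-13/3; μ^(5)=-9; μ^(6)=-23; μ^(7)=-51

((0, 1, 0, 0, 0, 0, 0); (0, 0, 0, 0, 1, 1, 1); (0, 1, 1, 0, 0, 0, 0); (0, 1, 1, 1, 0, 0, 0); (0, 0, 0, 0, 0, 0, 2); (0, 0, 0, 2, 0, 0, 0); (1, 0, 0, 0, 0, 0, 0))


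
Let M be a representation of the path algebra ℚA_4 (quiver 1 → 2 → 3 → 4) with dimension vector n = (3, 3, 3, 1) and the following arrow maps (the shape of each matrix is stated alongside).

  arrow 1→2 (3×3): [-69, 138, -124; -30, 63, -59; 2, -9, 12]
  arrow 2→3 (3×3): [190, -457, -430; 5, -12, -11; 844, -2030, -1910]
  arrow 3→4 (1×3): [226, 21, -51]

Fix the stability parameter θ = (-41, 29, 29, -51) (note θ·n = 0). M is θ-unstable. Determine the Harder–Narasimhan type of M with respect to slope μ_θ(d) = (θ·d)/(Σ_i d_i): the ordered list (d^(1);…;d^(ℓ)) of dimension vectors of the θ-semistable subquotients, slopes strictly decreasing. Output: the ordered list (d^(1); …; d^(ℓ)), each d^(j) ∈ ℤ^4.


Via rank(M_{q-1}∘⋯∘M_p): M ≅ I[1,3]^2, I[1,4].
μ_θ-semistable layers: μ^(1)=29; μ^(2)=7/3; μ^(3)=-41

((0, 2, 2, 0); (0, 1, 1, 1); (3, 0, 0, 0))


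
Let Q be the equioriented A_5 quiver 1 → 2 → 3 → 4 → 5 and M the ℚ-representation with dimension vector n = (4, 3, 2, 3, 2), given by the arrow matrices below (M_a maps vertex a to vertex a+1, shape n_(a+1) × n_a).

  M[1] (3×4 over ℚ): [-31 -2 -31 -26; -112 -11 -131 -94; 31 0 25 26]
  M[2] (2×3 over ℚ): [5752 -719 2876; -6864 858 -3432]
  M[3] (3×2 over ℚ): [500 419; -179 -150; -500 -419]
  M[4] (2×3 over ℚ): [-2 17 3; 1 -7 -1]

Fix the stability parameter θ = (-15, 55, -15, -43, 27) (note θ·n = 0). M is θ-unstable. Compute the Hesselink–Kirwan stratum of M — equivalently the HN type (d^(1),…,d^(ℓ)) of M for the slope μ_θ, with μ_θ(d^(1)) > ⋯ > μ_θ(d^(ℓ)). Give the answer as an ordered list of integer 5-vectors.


Barcode: M ≅ I[1,1], I[1,2]^2, I[1,5], I[3,5], I[4,4]. HN layers by μ_θ (6 steps, strictly decreasing):
  μ^(1)=55; μ^(2)=27; μ^(3)=-1; μ^(4)=-15; μ^(5)=-29; μ^(6)=-43

((0, 2, 0, 0, 0); (0, 0, 0, 0, 2); (0, 1, 1, 1, 0); (4, 0, 0, 0, 0); (0, 0, 1, 1, 0); (0, 0, 0, 1, 0))


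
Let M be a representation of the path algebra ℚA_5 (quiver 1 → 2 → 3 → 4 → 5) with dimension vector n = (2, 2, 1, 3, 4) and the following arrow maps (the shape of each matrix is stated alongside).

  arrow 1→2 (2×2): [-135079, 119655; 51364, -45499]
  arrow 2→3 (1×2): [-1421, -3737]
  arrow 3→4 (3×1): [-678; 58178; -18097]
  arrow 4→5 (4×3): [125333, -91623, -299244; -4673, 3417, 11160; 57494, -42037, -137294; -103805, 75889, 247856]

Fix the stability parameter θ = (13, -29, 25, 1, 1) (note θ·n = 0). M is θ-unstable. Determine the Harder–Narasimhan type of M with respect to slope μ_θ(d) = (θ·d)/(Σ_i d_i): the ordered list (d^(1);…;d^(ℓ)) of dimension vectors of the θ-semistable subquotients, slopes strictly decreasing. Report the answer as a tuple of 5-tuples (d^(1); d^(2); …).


Barcode: M ≅ I[1,2], I[1,4], I[4,5]^2, I[5,5]^2. HN layers by μ_θ (3 steps, strictly decreasing):
  μ^(1)=13; μ^(2)=1; μ^(3)=-8

((0, 0, 1, 1, 0); (0, 0, 0, 2, 4); (2, 2, 0, 0, 0))


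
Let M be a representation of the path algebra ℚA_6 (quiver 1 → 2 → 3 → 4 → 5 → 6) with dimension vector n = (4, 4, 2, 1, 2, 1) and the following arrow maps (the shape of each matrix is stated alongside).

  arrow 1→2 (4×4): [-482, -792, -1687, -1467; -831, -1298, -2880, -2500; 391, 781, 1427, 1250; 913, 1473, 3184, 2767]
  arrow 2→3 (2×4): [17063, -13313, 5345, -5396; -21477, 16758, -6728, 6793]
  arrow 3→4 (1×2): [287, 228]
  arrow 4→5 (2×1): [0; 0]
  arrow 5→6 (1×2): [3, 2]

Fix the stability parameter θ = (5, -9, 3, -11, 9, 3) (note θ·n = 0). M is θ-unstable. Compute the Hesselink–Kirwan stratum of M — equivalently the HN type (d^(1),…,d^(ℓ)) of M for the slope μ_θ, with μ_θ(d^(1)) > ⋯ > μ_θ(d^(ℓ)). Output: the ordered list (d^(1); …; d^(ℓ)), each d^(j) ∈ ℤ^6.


Barcode: M ≅ I[1,1], I[1,2], I[1,3], I[1,4], I[2,2], I[5,5], I[5,6]. HN layers by μ_θ (7 steps, strictly decreasing):
  μ^(1)=9; μ^(2)=6; μ^(3)=5; μ^(4)=3; μ^(5)=-2; μ^(6)=-3; μ^(7)=-9

((0, 0, 0, 0, 1, 0); (0, 0, 0, 0, 1, 1); (1, 0, 0, 0, 0, 0); (0, 0, 1, 0, 0, 0); (2, 2, 0, 0, 0, 0); (1, 1, 1, 1, 0, 0); (0, 1, 0, 0, 0, 0))


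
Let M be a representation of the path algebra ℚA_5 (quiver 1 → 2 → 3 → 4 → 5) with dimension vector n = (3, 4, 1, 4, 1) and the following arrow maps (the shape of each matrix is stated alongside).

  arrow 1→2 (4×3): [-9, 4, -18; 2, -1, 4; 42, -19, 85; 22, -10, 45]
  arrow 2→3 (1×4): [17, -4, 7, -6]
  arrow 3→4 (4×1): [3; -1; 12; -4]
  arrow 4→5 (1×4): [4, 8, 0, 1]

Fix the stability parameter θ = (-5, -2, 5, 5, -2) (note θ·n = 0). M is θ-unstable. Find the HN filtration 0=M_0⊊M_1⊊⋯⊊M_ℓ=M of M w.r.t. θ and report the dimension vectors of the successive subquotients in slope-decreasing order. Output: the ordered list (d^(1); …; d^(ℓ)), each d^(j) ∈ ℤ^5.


Via rank(M_{q-1}∘⋯∘M_p): M ≅ I[1,2]^2, I[1,4], I[2,2], I[4,4]^2, I[4,5].
μ_θ-semistable layers: μ^(1)=5; μ^(2)=3/2; μ^(3)=-2; μ^(4)=-5

((0, 0, 1, 3, 0); (0, 0, 0, 1, 1); (0, 4, 0, 0, 0); (3, 0, 0, 0, 0))


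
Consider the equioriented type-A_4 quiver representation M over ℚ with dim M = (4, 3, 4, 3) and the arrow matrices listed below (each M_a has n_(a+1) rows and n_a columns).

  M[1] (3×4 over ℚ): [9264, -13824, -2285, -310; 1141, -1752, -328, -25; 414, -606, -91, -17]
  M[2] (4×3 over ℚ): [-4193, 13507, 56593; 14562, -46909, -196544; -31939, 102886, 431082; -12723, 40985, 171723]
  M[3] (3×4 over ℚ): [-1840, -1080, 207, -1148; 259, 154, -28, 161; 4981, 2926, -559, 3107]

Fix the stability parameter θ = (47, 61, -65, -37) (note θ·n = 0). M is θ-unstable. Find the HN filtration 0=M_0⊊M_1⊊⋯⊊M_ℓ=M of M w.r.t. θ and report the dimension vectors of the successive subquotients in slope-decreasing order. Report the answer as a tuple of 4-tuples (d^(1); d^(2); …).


Interval decomposition of M: I[1,1], I[1,3], I[1,4]^2, I[3,3], I[4,4].
HN type (ℓ=5): μ^(1)=47; μ^(2)=43/3; μ^(3)=3/2; μ^(4)=-37; μ^(5)=-65

((1, 0, 0, 0); (1, 1, 1, 0); (2, 2, 2, 2); (0, 0, 0, 1); (0, 0, 1, 0))


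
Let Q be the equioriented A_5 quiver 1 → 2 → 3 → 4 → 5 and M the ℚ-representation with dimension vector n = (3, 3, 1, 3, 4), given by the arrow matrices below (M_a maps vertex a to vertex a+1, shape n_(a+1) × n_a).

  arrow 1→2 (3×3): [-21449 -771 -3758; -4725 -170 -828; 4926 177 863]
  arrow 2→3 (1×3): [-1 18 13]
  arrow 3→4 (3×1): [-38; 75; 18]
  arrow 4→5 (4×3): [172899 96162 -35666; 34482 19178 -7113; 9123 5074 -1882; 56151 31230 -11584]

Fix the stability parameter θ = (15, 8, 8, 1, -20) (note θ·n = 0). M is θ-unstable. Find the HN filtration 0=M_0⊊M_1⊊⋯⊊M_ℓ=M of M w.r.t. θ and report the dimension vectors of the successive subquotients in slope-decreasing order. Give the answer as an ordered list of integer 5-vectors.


Via rank(M_{q-1}∘⋯∘M_p): M ≅ I[1,2]^2, I[1,4], I[4,5]^2, I[5,5]^2.
μ_θ-semistable layers: μ^(1)=23/2; μ^(2)=8; μ^(3)=-19/2; μ^(4)=-20

((2, 2, 0, 0, 0); (1, 1, 1, 1, 0); (0, 0, 0, 2, 2); (0, 0, 0, 0, 2))


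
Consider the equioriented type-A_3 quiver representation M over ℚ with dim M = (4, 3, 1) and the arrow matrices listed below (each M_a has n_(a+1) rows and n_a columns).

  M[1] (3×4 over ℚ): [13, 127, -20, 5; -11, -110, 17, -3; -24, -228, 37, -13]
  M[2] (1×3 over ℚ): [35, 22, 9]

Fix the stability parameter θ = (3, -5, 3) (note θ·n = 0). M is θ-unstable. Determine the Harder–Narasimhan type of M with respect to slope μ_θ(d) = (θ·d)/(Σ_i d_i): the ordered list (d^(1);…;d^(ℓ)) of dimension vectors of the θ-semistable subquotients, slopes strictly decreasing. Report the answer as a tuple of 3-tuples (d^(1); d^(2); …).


Interval decomposition of M: I[1,1], I[1,2]^2, I[1,3].
HN type (ℓ=2): μ^(1)=3; μ^(2)=-1

((1, 0, 1); (3, 3, 0))


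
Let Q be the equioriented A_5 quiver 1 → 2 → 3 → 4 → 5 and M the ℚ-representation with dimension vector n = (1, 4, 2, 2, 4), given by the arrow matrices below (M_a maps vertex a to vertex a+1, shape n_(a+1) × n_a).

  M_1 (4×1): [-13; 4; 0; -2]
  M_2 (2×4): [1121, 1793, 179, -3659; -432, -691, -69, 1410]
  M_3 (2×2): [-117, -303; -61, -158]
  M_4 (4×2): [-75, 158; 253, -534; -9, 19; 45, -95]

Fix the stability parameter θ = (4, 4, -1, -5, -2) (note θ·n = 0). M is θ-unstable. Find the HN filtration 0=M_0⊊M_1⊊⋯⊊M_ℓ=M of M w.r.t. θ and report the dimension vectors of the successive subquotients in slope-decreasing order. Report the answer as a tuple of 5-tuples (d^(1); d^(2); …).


Interval decomposition of M: I[1,5], I[2,2]^2, I[2,5], I[5,5]^2.
HN type (ℓ=4): μ^(1)=4; μ^(2)=0; μ^(3)=-1; μ^(4)=-2

((0, 2, 0, 0, 0); (1, 1, 1, 1, 1); (0, 1, 1, 1, 1); (0, 0, 0, 0, 2))


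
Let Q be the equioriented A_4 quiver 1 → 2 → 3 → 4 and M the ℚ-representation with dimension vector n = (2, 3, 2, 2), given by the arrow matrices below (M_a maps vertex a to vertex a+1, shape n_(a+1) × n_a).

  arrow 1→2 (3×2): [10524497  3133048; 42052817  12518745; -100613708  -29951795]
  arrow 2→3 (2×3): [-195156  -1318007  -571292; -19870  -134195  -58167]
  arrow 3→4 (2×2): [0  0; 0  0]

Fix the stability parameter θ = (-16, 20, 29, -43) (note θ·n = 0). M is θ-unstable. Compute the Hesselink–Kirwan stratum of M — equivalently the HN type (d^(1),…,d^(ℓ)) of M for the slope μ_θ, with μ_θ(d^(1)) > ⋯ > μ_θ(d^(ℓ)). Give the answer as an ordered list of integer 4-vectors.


Interval decomposition of M: I[1,3]^2, I[2,2], I[4,4]^2.
HN type (ℓ=4): μ^(1)=29; μ^(2)=20; μ^(3)=-16; μ^(4)=-43

((0, 0, 2, 0); (0, 3, 0, 0); (2, 0, 0, 0); (0, 0, 0, 2))


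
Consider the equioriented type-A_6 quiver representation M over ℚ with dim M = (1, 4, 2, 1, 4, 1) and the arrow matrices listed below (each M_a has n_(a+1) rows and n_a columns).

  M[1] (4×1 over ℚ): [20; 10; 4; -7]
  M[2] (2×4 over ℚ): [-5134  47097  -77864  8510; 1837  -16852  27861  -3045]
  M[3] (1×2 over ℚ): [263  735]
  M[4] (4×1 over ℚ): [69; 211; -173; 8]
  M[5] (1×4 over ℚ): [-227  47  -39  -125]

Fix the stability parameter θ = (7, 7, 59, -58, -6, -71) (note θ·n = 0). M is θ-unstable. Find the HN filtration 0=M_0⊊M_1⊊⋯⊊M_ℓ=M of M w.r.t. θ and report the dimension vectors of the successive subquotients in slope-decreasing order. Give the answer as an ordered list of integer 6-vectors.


Barcode: M ≅ I[1,6], I[2,2]^2, I[2,3], I[5,5]^3. HN layers by μ_θ (4 steps, strictly decreasing):
  μ^(1)=59; μ^(2)=7; μ^(3)=-6; μ^(4)=-31/3

((0, 0, 1, 0, 0, 0); (0, 3, 0, 0, 0, 0); (0, 0, 0, 0, 3, 0); (1, 1, 1, 1, 1, 1))


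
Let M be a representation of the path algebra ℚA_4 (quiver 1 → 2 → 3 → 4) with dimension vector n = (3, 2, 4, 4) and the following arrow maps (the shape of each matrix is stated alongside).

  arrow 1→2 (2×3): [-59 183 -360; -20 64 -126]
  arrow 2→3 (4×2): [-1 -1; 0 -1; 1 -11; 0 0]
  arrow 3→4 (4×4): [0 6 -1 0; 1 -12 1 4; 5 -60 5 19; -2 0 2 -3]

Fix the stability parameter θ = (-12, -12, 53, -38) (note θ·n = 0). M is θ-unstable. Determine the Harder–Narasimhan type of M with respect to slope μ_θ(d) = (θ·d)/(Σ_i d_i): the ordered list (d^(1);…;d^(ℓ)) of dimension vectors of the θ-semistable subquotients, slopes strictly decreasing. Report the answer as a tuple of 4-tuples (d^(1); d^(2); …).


Barcode: M ≅ I[1,1], I[1,3], I[1,4], I[3,4]^2, I[4,4]. HN layers by μ_θ (4 steps, strictly decreasing):
  μ^(1)=53; μ^(2)=15/2; μ^(3)=-12; μ^(4)=-38

((0, 0, 1, 0); (0, 0, 3, 3); (3, 2, 0, 0); (0, 0, 0, 1))


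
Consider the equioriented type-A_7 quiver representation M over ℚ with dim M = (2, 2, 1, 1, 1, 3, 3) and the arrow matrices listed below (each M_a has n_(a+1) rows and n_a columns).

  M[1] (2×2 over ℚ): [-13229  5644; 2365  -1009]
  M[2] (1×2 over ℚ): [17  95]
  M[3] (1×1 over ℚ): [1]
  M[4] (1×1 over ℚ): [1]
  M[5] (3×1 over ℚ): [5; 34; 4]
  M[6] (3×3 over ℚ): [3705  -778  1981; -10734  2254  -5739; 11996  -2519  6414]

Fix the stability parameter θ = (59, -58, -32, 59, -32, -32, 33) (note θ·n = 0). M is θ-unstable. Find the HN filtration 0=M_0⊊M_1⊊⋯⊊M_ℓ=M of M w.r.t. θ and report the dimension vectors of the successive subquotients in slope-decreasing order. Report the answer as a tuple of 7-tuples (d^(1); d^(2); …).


Via rank(M_{q-1}∘⋯∘M_p): M ≅ I[1,2], I[1,7], I[6,7]^2.
μ_θ-semistable layers: μ^(1)=33; μ^(2)=1/2; μ^(3)=-5/3; μ^(4)=-31/3; μ^(5)=-32

((0, 0, 0, 0, 0, 0, 3); (1, 1, 0, 0, 0, 0, 0); (0, 0, 0, 1, 1, 1, 0); (1, 1, 1, 0, 0, 0, 0); (0, 0, 0, 0, 0, 2, 0))


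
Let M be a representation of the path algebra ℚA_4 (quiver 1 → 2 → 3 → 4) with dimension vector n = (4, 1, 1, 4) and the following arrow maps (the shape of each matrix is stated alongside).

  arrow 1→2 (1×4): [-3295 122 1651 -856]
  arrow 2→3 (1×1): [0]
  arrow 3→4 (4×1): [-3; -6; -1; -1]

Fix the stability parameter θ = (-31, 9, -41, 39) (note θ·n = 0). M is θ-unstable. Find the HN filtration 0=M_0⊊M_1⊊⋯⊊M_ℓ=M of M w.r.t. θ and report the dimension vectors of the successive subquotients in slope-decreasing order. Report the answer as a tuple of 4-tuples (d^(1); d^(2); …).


Via rank(M_{q-1}∘⋯∘M_p): M ≅ I[1,1]^3, I[1,2], I[3,4], I[4,4]^3.
μ_θ-semistable layers: μ^(1)=39; μ^(2)=9; μ^(3)=-31; μ^(4)=-41

((0, 0, 0, 4); (0, 1, 0, 0); (4, 0, 0, 0); (0, 0, 1, 0))


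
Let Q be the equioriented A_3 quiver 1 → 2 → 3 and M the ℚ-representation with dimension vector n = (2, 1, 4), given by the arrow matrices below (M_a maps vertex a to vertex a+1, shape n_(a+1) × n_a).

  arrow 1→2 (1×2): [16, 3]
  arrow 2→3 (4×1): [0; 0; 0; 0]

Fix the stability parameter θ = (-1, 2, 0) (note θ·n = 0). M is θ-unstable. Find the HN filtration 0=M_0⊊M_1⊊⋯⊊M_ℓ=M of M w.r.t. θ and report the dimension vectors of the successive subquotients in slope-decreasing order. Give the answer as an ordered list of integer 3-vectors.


Interval decomposition of M: I[1,1], I[1,2], I[3,3]^4.
HN type (ℓ=3): μ^(1)=2; μ^(2)=0; μ^(3)=-1

((0, 1, 0); (0, 0, 4); (2, 0, 0))


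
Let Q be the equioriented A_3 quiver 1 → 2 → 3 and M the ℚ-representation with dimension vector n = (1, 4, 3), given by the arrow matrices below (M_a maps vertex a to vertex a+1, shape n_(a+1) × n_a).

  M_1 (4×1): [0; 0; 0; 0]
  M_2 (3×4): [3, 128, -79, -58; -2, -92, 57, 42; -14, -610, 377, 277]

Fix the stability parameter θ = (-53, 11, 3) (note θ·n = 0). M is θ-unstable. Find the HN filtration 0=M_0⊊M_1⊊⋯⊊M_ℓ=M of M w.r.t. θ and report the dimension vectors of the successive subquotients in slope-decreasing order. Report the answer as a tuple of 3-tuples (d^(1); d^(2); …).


Via rank(M_{q-1}∘⋯∘M_p): M ≅ I[1,1], I[2,2], I[2,3]^3.
μ_θ-semistable layers: μ^(1)=11; μ^(2)=7; μ^(3)=-53

((0, 1, 0); (0, 3, 3); (1, 0, 0))


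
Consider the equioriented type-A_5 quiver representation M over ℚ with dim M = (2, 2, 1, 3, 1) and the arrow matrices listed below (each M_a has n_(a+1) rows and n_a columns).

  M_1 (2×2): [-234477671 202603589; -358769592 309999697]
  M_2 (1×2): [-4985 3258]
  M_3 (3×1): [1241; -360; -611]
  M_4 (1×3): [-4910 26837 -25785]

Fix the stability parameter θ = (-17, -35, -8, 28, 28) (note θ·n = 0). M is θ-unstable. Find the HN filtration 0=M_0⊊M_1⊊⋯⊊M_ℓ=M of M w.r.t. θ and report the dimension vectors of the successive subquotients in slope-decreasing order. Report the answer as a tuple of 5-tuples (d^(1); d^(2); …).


Via rank(M_{q-1}∘⋯∘M_p): M ≅ I[1,2], I[1,5], I[4,4]^2.
μ_θ-semistable layers: μ^(1)=28; μ^(2)=-8; μ^(3)=-26

((0, 0, 0, 3, 1); (0, 0, 1, 0, 0); (2, 2, 0, 0, 0))


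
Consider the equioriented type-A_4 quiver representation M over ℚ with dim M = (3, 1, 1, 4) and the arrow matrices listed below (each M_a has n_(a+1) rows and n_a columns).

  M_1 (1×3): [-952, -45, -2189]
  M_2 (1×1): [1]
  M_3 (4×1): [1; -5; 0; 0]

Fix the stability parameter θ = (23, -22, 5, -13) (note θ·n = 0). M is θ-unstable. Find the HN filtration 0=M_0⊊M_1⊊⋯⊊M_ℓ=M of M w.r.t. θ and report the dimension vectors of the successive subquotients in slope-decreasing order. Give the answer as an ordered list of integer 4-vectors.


Via rank(M_{q-1}∘⋯∘M_p): M ≅ I[1,1]^2, I[1,4], I[4,4]^3.
μ_θ-semistable layers: μ^(1)=23; μ^(2)=-7/4; μ^(3)=-13

((2, 0, 0, 0); (1, 1, 1, 1); (0, 0, 0, 3))


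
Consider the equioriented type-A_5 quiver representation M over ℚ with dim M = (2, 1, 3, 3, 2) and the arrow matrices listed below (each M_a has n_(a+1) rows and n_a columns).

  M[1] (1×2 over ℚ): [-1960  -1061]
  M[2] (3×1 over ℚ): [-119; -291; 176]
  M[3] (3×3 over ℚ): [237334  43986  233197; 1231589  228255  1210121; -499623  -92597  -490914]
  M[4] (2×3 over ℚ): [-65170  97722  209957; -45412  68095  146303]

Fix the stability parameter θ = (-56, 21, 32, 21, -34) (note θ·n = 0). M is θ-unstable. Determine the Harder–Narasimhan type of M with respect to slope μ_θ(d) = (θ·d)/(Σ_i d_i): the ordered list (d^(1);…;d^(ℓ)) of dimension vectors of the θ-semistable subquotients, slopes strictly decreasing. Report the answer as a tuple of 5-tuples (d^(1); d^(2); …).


Interval decomposition of M: I[1,1], I[1,3], I[3,5]^2, I[4,4].
HN type (ℓ=4): μ^(1)=32; μ^(2)=21; μ^(3)=19/3; μ^(4)=-56

((0, 0, 1, 0, 0); (0, 1, 0, 1, 0); (0, 0, 2, 2, 2); (2, 0, 0, 0, 0))


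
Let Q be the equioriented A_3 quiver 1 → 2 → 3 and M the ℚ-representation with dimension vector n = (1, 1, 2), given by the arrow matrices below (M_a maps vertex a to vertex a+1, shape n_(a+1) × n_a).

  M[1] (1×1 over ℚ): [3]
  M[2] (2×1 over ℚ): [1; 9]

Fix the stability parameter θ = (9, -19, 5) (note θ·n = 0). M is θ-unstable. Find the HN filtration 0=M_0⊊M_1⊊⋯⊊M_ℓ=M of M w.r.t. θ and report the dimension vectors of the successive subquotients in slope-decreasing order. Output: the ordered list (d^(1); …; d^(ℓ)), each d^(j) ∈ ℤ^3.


Via rank(M_{q-1}∘⋯∘M_p): M ≅ I[1,3], I[3,3].
μ_θ-semistable layers: μ^(1)=5; μ^(2)=-5

((0, 0, 2); (1, 1, 0))


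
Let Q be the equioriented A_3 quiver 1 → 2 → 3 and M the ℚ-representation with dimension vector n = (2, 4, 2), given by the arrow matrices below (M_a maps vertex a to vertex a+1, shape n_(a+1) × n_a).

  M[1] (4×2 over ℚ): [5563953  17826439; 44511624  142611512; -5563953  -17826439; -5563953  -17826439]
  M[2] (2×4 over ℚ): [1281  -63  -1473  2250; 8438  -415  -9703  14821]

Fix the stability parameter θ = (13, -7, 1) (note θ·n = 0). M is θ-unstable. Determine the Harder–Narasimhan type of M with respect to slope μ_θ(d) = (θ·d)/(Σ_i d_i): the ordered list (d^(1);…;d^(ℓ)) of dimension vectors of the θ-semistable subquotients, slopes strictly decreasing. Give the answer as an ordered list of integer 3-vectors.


Interval decomposition of M: I[1,1], I[1,2], I[2,2], I[2,3]^2.
HN type (ℓ=4): μ^(1)=13; μ^(2)=3; μ^(3)=1; μ^(4)=-7

((1, 0, 0); (1, 1, 0); (0, 0, 2); (0, 3, 0))


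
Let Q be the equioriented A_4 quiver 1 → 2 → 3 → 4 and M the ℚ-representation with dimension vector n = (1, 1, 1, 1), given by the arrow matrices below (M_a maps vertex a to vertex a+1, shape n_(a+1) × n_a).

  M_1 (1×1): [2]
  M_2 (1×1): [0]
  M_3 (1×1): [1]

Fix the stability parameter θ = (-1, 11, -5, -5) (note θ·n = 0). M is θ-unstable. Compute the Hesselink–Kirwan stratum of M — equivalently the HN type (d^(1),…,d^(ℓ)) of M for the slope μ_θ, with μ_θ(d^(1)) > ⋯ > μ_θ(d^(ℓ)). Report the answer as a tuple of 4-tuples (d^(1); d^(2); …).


Via rank(M_{q-1}∘⋯∘M_p): M ≅ I[1,2], I[3,4].
μ_θ-semistable layers: μ^(1)=11; μ^(2)=-1; μ^(3)=-5

((0, 1, 0, 0); (1, 0, 0, 0); (0, 0, 1, 1))


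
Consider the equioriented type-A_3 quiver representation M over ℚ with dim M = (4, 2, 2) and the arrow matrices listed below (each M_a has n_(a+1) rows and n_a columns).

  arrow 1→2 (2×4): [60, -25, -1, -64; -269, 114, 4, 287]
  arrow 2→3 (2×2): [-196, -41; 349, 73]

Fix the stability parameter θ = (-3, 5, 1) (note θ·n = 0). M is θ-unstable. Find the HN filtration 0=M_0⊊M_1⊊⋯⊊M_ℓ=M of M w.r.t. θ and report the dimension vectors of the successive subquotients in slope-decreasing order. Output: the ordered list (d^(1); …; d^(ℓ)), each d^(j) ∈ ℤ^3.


Interval decomposition of M: I[1,1]^2, I[1,3]^2.
HN type (ℓ=2): μ^(1)=3; μ^(2)=-3

((0, 2, 2); (4, 0, 0))


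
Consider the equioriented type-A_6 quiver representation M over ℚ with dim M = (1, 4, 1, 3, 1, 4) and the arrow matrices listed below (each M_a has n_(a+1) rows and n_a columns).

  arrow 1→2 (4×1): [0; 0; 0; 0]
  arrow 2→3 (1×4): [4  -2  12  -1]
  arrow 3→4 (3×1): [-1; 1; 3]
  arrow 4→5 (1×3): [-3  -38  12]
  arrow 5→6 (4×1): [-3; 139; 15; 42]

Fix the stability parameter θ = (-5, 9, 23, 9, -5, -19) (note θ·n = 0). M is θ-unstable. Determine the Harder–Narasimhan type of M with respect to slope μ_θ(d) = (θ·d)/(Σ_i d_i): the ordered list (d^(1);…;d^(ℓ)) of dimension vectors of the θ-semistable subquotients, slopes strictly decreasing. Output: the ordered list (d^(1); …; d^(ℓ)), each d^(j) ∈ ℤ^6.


Interval decomposition of M: I[1,1], I[2,2]^3, I[2,6], I[4,4]^2, I[6,6]^3.
HN type (ℓ=4): μ^(1)=9; μ^(2)=17/5; μ^(3)=-5; μ^(4)=-19

((0, 3, 0, 2, 0, 0); (0, 1, 1, 1, 1, 1); (1, 0, 0, 0, 0, 0); (0, 0, 0, 0, 0, 3))


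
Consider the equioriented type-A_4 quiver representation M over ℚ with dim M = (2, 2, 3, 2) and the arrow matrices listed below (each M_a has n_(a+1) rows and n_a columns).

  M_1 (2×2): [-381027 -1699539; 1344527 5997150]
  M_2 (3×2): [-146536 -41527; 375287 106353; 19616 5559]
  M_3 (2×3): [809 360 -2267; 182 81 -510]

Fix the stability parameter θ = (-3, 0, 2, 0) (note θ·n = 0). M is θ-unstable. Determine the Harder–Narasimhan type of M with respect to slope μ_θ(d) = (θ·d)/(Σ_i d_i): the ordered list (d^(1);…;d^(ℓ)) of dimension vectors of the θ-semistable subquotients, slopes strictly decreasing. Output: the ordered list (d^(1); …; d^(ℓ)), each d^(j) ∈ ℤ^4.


Barcode: M ≅ I[1,4]^2, I[3,3]. HN layers by μ_θ (4 steps, strictly decreasing):
  μ^(1)=2; μ^(2)=1; μ^(3)=0; μ^(4)=-3

((0, 0, 1, 0); (0, 0, 2, 2); (0, 2, 0, 0); (2, 0, 0, 0))


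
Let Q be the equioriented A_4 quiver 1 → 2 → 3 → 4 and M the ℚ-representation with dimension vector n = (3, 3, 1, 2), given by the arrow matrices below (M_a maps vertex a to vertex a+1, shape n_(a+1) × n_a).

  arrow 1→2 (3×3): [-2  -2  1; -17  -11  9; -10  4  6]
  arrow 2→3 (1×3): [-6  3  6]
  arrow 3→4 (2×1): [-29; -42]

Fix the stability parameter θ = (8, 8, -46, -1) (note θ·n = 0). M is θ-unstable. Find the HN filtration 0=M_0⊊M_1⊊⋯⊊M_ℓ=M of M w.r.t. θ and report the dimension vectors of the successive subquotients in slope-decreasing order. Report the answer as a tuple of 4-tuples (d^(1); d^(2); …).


Interval decomposition of M: I[1,2]^2, I[1,4], I[4,4].
HN type (ℓ=3): μ^(1)=8; μ^(2)=-1; μ^(3)=-10

((2, 2, 0, 0); (0, 0, 0, 2); (1, 1, 1, 0))


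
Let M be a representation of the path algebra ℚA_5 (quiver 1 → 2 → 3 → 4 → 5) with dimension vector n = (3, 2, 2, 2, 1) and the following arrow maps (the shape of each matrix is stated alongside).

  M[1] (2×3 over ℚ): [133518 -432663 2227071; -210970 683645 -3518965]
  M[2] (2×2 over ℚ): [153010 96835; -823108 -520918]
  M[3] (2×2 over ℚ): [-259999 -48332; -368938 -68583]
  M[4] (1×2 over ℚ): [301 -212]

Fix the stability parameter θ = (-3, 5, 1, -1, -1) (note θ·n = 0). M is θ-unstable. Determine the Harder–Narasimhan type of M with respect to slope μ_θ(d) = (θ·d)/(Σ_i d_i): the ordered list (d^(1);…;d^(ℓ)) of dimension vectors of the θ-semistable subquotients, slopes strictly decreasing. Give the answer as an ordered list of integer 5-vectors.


Interval decomposition of M: I[1,1]^2, I[1,5], I[2,2], I[3,4].
HN type (ℓ=4): μ^(1)=5; μ^(2)=1; μ^(3)=0; μ^(4)=-3

((0, 1, 0, 0, 0); (0, 1, 1, 1, 1); (0, 0, 1, 1, 0); (3, 0, 0, 0, 0))


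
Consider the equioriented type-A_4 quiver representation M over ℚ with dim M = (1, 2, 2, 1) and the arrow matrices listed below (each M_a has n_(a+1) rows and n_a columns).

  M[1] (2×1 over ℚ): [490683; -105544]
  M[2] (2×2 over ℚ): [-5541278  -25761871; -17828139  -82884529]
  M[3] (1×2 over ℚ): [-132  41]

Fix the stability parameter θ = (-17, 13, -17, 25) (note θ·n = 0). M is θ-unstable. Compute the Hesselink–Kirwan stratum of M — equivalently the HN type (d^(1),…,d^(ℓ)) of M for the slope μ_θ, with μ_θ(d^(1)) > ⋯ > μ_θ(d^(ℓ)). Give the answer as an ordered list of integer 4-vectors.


Via rank(M_{q-1}∘⋯∘M_p): M ≅ I[1,4], I[2,3].
μ_θ-semistable layers: μ^(1)=25; μ^(2)=-2; μ^(3)=-17

((0, 0, 0, 1); (0, 2, 2, 0); (1, 0, 0, 0))


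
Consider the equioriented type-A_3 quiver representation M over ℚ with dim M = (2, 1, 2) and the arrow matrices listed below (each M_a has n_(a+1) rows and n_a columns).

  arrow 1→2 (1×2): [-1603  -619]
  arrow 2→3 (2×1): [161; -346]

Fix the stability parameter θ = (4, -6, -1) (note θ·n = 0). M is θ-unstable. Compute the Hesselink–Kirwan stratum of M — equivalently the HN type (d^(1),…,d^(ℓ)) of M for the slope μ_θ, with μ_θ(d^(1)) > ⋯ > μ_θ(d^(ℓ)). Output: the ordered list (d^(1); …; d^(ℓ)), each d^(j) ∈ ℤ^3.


Via rank(M_{q-1}∘⋯∘M_p): M ≅ I[1,1], I[1,3], I[3,3].
μ_θ-semistable layers: μ^(1)=4; μ^(2)=-1

((1, 0, 0); (1, 1, 2))


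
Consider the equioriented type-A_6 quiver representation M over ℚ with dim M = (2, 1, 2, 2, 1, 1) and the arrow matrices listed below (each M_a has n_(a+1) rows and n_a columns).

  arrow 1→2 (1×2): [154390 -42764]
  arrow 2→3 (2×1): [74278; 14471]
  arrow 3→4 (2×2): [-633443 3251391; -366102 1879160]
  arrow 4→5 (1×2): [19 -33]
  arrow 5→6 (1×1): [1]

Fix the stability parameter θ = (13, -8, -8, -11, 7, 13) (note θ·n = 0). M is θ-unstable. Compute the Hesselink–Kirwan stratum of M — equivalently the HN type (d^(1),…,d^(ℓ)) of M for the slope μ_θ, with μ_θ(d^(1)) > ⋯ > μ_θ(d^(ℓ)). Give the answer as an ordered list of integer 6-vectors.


Via rank(M_{q-1}∘⋯∘M_p): M ≅ I[1,1], I[1,6], I[3,4].
μ_θ-semistable layers: μ^(1)=13; μ^(2)=7; μ^(3)=-7/2; μ^(4)=-19/2

((1, 0, 0, 0, 0, 1); (0, 0, 0, 0, 1, 0); (1, 1, 1, 1, 0, 0); (0, 0, 1, 1, 0, 0))


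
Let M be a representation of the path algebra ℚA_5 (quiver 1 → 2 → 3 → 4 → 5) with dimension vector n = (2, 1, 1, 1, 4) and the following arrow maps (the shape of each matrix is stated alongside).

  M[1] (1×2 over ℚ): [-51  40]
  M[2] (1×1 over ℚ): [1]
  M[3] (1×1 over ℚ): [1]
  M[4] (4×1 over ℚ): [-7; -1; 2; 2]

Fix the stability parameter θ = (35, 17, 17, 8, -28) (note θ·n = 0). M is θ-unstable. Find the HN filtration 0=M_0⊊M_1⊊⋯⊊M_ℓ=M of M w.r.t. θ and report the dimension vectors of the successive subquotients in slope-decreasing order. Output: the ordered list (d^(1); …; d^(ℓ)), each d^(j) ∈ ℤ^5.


Barcode: M ≅ I[1,1], I[1,5], I[5,5]^3. HN layers by μ_θ (3 steps, strictly decreasing):
  μ^(1)=35; μ^(2)=49/5; μ^(3)=-28

((1, 0, 0, 0, 0); (1, 1, 1, 1, 1); (0, 0, 0, 0, 3))


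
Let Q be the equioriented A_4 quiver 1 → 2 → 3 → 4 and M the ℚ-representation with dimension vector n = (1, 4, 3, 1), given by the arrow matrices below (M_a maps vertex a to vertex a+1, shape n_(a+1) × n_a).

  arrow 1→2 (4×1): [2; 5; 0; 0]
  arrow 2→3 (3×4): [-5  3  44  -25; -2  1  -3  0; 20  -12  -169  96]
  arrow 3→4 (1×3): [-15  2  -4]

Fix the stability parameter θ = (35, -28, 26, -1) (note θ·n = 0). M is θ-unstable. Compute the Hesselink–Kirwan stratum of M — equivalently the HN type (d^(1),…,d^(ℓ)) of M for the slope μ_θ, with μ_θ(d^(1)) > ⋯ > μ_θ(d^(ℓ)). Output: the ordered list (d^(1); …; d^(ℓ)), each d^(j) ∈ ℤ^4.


Via rank(M_{q-1}∘⋯∘M_p): M ≅ I[1,4], I[2,2], I[2,3]^2.
μ_θ-semistable layers: μ^(1)=26; μ^(2)=25/2; μ^(3)=7/2; μ^(4)=-28

((0, 0, 2, 0); (0, 0, 1, 1); (1, 1, 0, 0); (0, 3, 0, 0))


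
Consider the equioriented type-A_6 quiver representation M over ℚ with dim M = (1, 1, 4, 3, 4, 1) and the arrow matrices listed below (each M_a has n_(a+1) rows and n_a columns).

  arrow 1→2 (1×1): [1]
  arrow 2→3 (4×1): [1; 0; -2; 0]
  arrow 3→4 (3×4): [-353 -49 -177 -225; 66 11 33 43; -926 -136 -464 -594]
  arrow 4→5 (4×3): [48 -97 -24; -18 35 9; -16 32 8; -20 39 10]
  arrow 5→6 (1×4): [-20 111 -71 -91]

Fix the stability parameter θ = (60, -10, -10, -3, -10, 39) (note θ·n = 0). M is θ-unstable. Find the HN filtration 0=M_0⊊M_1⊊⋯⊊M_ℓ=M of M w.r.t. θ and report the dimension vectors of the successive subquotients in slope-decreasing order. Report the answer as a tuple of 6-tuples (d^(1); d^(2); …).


Via rank(M_{q-1}∘⋯∘M_p): M ≅ I[1,4], I[3,3], I[3,5], I[3,6], I[5,5]^2.
μ_θ-semistable layers: μ^(1)=39; μ^(2)=37/4; μ^(3)=-13/2; μ^(4)=-10

((0, 0, 0, 0, 0, 1); (1, 1, 1, 1, 0, 0); (0, 0, 0, 2, 2, 0); (0, 0, 3, 0, 2, 0))


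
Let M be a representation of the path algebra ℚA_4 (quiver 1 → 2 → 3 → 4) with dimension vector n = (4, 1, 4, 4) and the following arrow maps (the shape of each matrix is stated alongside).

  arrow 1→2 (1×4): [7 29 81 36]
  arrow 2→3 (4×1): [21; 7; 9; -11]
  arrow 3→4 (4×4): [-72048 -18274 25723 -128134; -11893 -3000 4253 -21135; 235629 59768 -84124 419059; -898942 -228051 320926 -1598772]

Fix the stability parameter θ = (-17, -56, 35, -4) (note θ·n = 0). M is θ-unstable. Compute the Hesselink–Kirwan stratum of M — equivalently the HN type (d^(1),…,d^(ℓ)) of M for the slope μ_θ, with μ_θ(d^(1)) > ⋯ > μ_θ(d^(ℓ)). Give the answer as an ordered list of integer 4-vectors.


Via rank(M_{q-1}∘⋯∘M_p): M ≅ I[1,1]^3, I[1,4], I[3,4]^3.
μ_θ-semistable layers: μ^(1)=31/2; μ^(2)=-17; μ^(3)=-73/2

((0, 0, 4, 4); (3, 0, 0, 0); (1, 1, 0, 0))


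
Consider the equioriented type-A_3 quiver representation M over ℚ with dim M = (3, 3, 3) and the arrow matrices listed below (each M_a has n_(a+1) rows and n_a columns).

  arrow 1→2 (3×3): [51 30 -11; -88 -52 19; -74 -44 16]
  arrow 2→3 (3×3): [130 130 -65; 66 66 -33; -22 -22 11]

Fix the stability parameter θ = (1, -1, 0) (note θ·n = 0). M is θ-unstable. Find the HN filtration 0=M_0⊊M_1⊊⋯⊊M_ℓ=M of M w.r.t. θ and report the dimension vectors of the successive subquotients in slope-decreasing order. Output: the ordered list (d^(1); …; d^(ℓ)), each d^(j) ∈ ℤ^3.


Via rank(M_{q-1}∘⋯∘M_p): M ≅ I[1,1], I[1,2]^2, I[2,3], I[3,3]^2.
μ_θ-semistable layers: μ^(1)=1; μ^(2)=0; μ^(3)=-1

((1, 0, 0); (2, 2, 3); (0, 1, 0))


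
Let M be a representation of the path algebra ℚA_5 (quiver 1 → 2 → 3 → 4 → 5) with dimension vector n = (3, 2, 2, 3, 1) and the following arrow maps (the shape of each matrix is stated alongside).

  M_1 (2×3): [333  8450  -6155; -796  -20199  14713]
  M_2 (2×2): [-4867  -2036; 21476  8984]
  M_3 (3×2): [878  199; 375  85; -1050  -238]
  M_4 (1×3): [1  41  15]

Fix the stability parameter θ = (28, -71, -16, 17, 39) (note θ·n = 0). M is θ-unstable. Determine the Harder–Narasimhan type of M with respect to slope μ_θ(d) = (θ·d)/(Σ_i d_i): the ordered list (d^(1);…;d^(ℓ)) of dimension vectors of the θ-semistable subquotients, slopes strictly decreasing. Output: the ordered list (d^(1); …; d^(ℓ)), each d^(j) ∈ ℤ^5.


Interval decomposition of M: I[1,1], I[1,4], I[1,5], I[4,4].
HN type (ℓ=5): μ^(1)=39; μ^(2)=28; μ^(3)=17; μ^(4)=-16; μ^(5)=-43/2

((0, 0, 0, 0, 1); (1, 0, 0, 0, 0); (0, 0, 0, 3, 0); (0, 0, 2, 0, 0); (2, 2, 0, 0, 0))


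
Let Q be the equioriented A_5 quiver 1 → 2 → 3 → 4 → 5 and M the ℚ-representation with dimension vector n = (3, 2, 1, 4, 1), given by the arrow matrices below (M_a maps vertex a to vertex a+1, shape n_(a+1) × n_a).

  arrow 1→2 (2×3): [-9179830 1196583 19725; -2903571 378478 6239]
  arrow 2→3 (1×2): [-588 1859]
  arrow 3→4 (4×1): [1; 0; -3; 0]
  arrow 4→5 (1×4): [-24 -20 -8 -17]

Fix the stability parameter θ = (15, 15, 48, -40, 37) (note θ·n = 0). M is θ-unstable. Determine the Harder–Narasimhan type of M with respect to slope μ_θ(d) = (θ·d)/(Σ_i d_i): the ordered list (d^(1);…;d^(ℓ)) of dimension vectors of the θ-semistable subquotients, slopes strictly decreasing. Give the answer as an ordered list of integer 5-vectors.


Interval decomposition of M: I[1,1], I[1,2], I[1,4], I[4,4]^2, I[4,5].
HN type (ℓ=4): μ^(1)=37; μ^(2)=15; μ^(3)=19/2; μ^(4)=-40

((0, 0, 0, 0, 1); (2, 1, 0, 0, 0); (1, 1, 1, 1, 0); (0, 0, 0, 3, 0))


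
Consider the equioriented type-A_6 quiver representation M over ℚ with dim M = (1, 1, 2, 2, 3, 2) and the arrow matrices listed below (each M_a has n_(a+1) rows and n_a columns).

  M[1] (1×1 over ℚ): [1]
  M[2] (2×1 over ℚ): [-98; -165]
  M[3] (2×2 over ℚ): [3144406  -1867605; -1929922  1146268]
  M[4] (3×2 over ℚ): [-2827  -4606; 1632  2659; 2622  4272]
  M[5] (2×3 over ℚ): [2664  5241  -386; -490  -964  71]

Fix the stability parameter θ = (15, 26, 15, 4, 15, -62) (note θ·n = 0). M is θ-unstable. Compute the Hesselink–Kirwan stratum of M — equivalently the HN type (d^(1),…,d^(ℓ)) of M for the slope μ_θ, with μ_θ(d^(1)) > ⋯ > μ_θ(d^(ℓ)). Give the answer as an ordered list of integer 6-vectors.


Via rank(M_{q-1}∘⋯∘M_p): M ≅ I[1,6], I[3,5], I[5,6].
μ_θ-semistable layers: μ^(1)=15; μ^(2)=19/2; μ^(3)=13/6; μ^(4)=-47/2

((0, 0, 0, 0, 1, 0); (0, 0, 1, 1, 0, 0); (1, 1, 1, 1, 1, 1); (0, 0, 0, 0, 1, 1))


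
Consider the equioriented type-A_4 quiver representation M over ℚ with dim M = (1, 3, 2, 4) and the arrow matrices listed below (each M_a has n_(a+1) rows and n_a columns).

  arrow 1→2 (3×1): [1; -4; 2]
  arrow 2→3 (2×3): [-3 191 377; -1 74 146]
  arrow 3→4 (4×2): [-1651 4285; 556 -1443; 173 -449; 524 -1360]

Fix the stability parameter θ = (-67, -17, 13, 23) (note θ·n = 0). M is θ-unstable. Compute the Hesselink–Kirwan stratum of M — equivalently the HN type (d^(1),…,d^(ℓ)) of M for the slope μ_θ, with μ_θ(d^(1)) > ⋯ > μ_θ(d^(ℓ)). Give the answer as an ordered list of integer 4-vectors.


Via rank(M_{q-1}∘⋯∘M_p): M ≅ I[1,4], I[2,2], I[2,4], I[4,4]^2.
μ_θ-semistable layers: μ^(1)=23; μ^(2)=13; μ^(3)=-17; μ^(4)=-67

((0, 0, 0, 4); (0, 0, 2, 0); (0, 3, 0, 0); (1, 0, 0, 0))


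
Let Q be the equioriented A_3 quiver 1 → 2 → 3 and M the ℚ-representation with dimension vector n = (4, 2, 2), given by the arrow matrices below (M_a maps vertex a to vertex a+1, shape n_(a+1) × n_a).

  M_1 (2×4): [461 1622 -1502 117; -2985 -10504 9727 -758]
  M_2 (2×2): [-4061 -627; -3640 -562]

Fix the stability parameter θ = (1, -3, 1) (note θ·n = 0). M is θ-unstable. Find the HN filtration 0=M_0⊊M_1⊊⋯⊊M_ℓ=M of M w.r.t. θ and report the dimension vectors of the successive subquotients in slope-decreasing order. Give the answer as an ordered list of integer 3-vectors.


Barcode: M ≅ I[1,1]^2, I[1,3]^2. HN layers by μ_θ (2 steps, strictly decreasing):
  μ^(1)=1; μ^(2)=-1

((2, 0, 2); (2, 2, 0))


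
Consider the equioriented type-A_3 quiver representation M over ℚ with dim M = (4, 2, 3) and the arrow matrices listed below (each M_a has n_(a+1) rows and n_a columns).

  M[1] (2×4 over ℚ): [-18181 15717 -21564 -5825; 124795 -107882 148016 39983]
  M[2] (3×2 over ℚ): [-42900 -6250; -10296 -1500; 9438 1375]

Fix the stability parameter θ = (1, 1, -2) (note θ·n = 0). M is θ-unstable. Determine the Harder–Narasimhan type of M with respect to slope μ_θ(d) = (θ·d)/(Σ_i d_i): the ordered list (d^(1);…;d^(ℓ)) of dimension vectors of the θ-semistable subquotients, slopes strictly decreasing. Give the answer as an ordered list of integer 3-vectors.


Barcode: M ≅ I[1,1]^2, I[1,2], I[1,3], I[3,3]^2. HN layers by μ_θ (3 steps, strictly decreasing):
  μ^(1)=1; μ^(2)=0; μ^(3)=-2

((3, 1, 0); (1, 1, 1); (0, 0, 2))


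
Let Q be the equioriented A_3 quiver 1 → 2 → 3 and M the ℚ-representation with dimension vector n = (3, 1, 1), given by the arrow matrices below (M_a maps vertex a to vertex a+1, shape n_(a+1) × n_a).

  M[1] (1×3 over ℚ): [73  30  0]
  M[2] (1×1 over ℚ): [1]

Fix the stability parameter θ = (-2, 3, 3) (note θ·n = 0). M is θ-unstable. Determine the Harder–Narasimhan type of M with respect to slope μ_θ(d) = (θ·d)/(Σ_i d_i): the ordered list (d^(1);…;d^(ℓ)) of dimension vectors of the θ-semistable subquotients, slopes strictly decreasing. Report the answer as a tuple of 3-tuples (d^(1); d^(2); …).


Via rank(M_{q-1}∘⋯∘M_p): M ≅ I[1,1]^2, I[1,3].
μ_θ-semistable layers: μ^(1)=3; μ^(2)=-2

((0, 1, 1); (3, 0, 0))


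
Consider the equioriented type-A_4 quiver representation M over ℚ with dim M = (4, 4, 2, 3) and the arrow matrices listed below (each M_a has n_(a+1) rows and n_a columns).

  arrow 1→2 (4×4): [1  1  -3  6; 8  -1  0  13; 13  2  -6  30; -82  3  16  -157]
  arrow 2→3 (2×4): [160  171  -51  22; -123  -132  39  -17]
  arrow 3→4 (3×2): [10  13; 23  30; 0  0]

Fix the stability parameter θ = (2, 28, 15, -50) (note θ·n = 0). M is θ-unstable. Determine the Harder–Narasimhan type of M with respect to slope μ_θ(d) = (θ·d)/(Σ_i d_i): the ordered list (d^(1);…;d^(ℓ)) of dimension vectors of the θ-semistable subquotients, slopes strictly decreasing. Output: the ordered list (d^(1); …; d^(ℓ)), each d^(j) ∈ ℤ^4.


Via rank(M_{q-1}∘⋯∘M_p): M ≅ I[1,2]^2, I[1,4]^2, I[4,4].
μ_θ-semistable layers: μ^(1)=28; μ^(2)=2; μ^(3)=-5/4; μ^(4)=-50

((0, 2, 0, 0); (2, 0, 0, 0); (2, 2, 2, 2); (0, 0, 0, 1))


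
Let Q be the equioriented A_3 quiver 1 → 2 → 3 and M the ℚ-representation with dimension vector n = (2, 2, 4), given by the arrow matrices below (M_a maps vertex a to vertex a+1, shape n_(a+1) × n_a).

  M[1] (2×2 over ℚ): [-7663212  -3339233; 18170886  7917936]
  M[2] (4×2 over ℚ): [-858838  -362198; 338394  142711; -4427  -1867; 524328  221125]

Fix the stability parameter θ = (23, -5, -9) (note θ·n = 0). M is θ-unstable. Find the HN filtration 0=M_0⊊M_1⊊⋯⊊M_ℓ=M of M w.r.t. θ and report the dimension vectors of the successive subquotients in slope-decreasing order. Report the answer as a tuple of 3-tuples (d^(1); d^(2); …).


Interval decomposition of M: I[1,3]^2, I[3,3]^2.
HN type (ℓ=2): μ^(1)=3; μ^(2)=-9

((2, 2, 2); (0, 0, 2))
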